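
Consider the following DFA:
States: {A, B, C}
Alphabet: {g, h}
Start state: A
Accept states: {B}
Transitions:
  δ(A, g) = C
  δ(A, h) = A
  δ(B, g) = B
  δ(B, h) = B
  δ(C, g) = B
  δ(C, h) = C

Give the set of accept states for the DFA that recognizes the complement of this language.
Complement accept states = All states \ Original accept states
= {A, B, C} \ {B}
{A, C}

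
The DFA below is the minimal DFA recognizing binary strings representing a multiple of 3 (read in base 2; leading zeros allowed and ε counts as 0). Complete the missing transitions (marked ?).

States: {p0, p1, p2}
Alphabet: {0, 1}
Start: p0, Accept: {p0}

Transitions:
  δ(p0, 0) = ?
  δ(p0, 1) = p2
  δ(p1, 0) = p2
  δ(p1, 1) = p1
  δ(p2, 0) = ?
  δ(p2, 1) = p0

From the language and accept set, identify what each state tracks — p0: value ≡ 0 (mod 3); p1: value ≡ 2 (mod 3); p2: value ≡ 1 (mod 3).
Each missing δ(q, a) is the state matching the new tracked value after reading a.
δ(p0, 0) = p0; δ(p2, 0) = p1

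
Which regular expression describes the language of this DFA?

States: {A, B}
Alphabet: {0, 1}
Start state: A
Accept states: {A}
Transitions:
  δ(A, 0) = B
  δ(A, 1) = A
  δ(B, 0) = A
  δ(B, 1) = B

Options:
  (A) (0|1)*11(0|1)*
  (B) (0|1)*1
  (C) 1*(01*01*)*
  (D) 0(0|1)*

Check each option against the DFA on short strings; one disagreement eliminates an option:
  (A) (0|1)*11(0|1)*: on ε the DFA stays in A and accepts (A ∈ Accept), but the regex does not match it → eliminate
  (B) (0|1)*1: on ε the DFA stays in A and accepts (A ∈ Accept), but the regex does not match it → eliminate
  (C) 1*(01*01*)*: agrees with the DFA on every string of length ≤ 6
  (D) 0(0|1)*: on ε the DFA stays in A and accepts (A ∈ Accept), but the regex does not match it → eliminate
Only (C) is consistent with the DFA.
(C) 1*(01*01*)*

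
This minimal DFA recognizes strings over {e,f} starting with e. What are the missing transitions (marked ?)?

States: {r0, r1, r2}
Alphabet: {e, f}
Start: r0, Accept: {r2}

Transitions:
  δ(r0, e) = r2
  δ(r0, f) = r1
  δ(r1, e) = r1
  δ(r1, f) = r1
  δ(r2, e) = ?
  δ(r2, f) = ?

From the language and accept set, identify what each state tracks — r0: no input read; r1: started with f (dead); r2: started with e.
Each missing δ(q, a) is the state matching the new tracked value after reading a.
δ(r2, e) = r2; δ(r2, f) = r2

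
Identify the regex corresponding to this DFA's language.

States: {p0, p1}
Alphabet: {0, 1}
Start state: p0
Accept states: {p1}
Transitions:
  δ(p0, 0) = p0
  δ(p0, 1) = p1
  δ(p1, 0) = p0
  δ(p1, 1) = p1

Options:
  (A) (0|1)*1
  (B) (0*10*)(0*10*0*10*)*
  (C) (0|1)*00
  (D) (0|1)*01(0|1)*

Check each option against the DFA on short strings; one disagreement eliminates an option:
  (A) (0|1)*1: agrees with the DFA on every string of length ≤ 6
  (B) (0*10*)(0*10*0*10*)*: on '10' the DFA goes p0 → p1 → p0 and rejects (p0 ∉ Accept), but the regex matches it → eliminate
  (C) (0|1)*00: on '1' the DFA goes p0 → p1 and accepts (p1 ∈ Accept), but the regex does not match it → eliminate
  (D) (0|1)*01(0|1)*: on '1' the DFA goes p0 → p1 and accepts (p1 ∈ Accept), but the regex does not match it → eliminate
Only (A) is consistent with the DFA.
(A) (0|1)*1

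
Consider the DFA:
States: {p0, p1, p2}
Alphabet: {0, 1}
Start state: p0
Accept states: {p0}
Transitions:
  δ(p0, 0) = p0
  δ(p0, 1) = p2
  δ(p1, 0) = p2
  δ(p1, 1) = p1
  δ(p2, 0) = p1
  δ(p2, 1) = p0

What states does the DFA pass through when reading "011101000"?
read '0': p0 → p0
  read '1': p0 → p2
  read '1': p2 → p0
  read '1': p0 → p2
  read '0': p2 → p1
  read '1': p1 → p1
  read '0': p1 → p2
  read '0': p2 → p1
  read '0': p1 → p2
p0 -> p0 -> p2 -> p0 -> p2 -> p1 -> p1 -> p2 -> p1 -> p2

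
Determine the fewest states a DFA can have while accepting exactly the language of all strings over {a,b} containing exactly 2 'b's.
By Myhill–Nerode, count the distinguishable equivalence classes: 4 classes — having seen 0, 1, 2, or >2 copies of 'b'; the count-2 class is the only accepting one and >2 is dead.
4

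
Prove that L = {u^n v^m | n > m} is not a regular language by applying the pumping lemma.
Assume L is regular with pumping length p. Idea: pumping down the u-block drops the u-count to at most the v-count.
Choose s = u^(p+1) v^p ∈ L (|s| = 2p+1 ≥ p). By the pumping lemma, s = xyz with |xy| ≤ p, |y| > 0, so y = u^k with k ≥ 1. Take i = 0: xz = u^(p+1−k) v^p. Since k ≥ 1, p+1−k ≤ p, so the number of u's is no longer strictly greater than the number of v's, hence xz ∉ L.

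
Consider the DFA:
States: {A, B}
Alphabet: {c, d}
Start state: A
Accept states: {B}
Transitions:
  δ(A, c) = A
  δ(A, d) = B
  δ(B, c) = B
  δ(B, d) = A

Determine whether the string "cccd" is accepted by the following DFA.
Processing string "cccd":
  A --c--> A
  A --c--> A
  A --c--> A
  A --d--> B
Final state: B
Accept states: {B}
Yes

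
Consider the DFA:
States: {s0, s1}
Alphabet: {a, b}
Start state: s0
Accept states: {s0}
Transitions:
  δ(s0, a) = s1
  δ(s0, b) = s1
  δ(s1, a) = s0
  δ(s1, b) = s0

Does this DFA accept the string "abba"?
Processing string "abba":
  s0 --a--> s1
  s1 --b--> s0
  s0 --b--> s1
  s1 --a--> s0
Final state: s0
Accept states: {s0}
Yes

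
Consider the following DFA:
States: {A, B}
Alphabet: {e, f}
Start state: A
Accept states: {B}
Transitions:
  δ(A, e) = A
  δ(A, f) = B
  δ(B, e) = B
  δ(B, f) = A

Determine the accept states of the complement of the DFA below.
Complement accept states = All states \ Original accept states
= {A, B} \ {B}
{A}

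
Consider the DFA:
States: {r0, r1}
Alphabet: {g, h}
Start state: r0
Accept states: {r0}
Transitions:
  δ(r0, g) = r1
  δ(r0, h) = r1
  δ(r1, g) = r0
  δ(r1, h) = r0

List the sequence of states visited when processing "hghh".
read 'h': r0 → r1
  read 'g': r1 → r0
  read 'h': r0 → r1
  read 'h': r1 → r0
r0 -> r1 -> r0 -> r1 -> r0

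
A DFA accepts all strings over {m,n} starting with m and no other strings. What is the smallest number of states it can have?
By Myhill–Nerode, count the distinguishable equivalence classes: three classes — empty / started with m / started with n (dead).
3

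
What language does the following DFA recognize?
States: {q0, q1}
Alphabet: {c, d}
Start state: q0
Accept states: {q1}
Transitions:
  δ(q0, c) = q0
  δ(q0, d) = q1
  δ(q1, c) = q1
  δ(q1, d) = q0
Testing a few strings:
  'dc' → accept
  'cdd' → reject
  'ddc' → reject
  'ddd' → accept
State roles: q0=even number of d's so far; q1=odd number of d's so far
All strings over {c,d} with an odd number of d's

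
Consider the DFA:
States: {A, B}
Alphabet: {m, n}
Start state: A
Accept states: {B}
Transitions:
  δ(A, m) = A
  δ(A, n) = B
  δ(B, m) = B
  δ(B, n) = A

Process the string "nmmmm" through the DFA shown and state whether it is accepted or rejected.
Processing string "nmmmm":
  A --n--> B
  B --m--> B
  B --m--> B
  B --m--> B
  B --m--> B
Final state: B
Accept states: {B}
Yes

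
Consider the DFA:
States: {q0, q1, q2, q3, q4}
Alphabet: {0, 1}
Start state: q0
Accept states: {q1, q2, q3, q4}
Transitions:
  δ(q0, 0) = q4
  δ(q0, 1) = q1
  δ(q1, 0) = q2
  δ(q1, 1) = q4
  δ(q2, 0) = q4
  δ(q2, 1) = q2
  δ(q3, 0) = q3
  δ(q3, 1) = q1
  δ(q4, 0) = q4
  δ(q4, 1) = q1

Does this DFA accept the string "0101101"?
Processing string "0101101":
  q0 --0--> q4
  q4 --1--> q1
  q1 --0--> q2
  q2 --1--> q2
  q2 --1--> q2
  q2 --0--> q4
  q4 --1--> q1
Final state: q1
Accept states: {q1, q2, q3, q4}
Yes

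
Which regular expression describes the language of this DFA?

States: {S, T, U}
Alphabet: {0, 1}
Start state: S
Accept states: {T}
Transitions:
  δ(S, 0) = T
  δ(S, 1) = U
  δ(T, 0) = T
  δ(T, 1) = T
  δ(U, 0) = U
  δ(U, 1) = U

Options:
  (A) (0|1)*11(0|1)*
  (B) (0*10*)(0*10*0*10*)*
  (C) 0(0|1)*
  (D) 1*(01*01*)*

Check each option against the DFA on short strings; one disagreement eliminates an option:
  (A) (0|1)*11(0|1)*: on '0' the DFA goes S → T and accepts (T ∈ Accept), but the regex does not match it → eliminate
  (B) (0*10*)(0*10*0*10*)*: on '0' the DFA goes S → T and accepts (T ∈ Accept), but the regex does not match it → eliminate
  (C) 0(0|1)*: agrees with the DFA on every string of length ≤ 6
  (D) 1*(01*01*)*: on ε the DFA stays in S and rejects (S ∉ Accept), but the regex matches it → eliminate
Only (C) is consistent with the DFA.
(C) 0(0|1)*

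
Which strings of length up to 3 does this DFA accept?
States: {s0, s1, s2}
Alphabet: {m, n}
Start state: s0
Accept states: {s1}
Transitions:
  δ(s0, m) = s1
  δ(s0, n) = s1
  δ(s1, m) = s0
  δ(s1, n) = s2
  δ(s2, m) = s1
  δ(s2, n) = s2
m, n, mmm, mmn, mnm, nmm, nmn, nnm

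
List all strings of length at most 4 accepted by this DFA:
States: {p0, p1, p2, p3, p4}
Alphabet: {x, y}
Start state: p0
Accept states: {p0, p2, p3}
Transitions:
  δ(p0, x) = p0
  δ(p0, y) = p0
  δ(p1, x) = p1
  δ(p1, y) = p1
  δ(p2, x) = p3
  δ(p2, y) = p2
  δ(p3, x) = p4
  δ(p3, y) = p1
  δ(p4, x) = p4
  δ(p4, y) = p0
ε, x, y, xx, xy, yx, yy, xxx, xxy, xyx, xyy, yxx, yxy, yyx, yyy, xxxx, xxxy, xxyx, xxyy, xyxx, xyxy, xyyx, xyyy, yxxx, yxxy, yxyx, yxyy, yyxx, yyxy, yyyx, yyyy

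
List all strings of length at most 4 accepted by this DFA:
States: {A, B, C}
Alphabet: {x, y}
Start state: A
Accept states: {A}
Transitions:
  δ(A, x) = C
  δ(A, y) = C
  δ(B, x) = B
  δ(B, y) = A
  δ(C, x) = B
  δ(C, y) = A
ε, xy, yy, xxy, yxy, xxxy, xyxy, xyyy, yxxy, yyxy, yyyy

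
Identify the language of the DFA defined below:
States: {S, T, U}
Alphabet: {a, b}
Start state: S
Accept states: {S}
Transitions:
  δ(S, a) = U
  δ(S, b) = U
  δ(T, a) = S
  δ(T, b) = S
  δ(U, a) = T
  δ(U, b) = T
Testing a few strings:
  'ab' → reject
  'bb' → reject
  'aba' → accept
  'bbb' → accept
State roles: S=length ≡ 0 (mod 3); T=length ≡ 2 (mod 3); U=length ≡ 1 (mod 3)
All strings over {a,b} whose length is a multiple of 3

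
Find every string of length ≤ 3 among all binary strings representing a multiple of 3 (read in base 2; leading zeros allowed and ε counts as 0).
ε, 0, 00, 11, 000, 011, 110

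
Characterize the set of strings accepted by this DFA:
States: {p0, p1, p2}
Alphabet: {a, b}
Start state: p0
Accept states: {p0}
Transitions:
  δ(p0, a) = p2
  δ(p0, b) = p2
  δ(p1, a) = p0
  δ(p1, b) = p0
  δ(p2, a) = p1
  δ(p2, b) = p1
Testing a few strings:
  'a' → reject
  'aa' → reject
  'bbaa' → reject
  'aaba' → reject
State roles: p0=length ≡ 0 (mod 3); p1=length ≡ 2 (mod 3); p2=length ≡ 1 (mod 3)
All strings over {a,b} whose length is a multiple of 3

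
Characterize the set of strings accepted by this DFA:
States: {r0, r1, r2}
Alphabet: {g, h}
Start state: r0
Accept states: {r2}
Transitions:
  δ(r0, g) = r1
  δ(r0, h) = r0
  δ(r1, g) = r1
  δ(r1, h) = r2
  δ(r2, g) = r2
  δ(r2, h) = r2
Testing a few strings:
  'hh' → reject
  'hgh' → accept
  'hhgh' → accept
  'hhhg' → reject
State roles: r0=no g seen yet; r1=seen a g, waiting for h; r2=substring gh seen
All strings over {g,h} containing the substring gh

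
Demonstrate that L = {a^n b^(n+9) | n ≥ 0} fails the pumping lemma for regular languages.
Assume L is regular with pumping length p. Idea: pumping the a-block breaks the fixed offset of 9.
Choose s = a^p b^(p+9) ∈ L. By the pumping lemma, s = xyz with |xy| ≤ p, |y| > 0, so y = a^k with k ≥ 1. Then xy²z = a^(p+k) b^(p+9). For this to be in L we would need p+9 = (p+k)+9, i.e. k = 0, contradicting k ≥ 1. So xy²z ∉ L.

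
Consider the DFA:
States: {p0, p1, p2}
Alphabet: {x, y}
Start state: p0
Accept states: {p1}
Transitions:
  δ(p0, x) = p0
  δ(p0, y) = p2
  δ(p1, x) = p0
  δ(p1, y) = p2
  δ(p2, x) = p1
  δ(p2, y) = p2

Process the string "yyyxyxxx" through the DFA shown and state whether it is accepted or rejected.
Processing string "yyyxyxxx":
  p0 --y--> p2
  p2 --y--> p2
  p2 --y--> p2
  p2 --x--> p1
  p1 --y--> p2
  p2 --x--> p1
  p1 --x--> p0
  p0 --x--> p0
Final state: p0
Accept states: {p1}
No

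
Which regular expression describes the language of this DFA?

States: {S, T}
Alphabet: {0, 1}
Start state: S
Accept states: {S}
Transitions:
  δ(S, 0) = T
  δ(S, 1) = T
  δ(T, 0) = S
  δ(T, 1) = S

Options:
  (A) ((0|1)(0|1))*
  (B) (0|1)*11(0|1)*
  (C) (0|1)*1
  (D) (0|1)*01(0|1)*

Check each option against the DFA on short strings; one disagreement eliminates an option:
  (A) ((0|1)(0|1))*: agrees with the DFA on every string of length ≤ 6
  (B) (0|1)*11(0|1)*: on ε the DFA stays in S and accepts (S ∈ Accept), but the regex does not match it → eliminate
  (C) (0|1)*1: on ε the DFA stays in S and accepts (S ∈ Accept), but the regex does not match it → eliminate
  (D) (0|1)*01(0|1)*: on ε the DFA stays in S and accepts (S ∈ Accept), but the regex does not match it → eliminate
Only (A) is consistent with the DFA.
(A) ((0|1)(0|1))*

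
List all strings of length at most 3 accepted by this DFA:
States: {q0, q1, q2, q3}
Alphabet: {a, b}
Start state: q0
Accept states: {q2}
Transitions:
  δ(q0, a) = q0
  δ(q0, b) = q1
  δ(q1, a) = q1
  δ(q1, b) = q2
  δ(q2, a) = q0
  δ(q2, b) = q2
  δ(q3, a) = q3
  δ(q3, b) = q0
bb, abb, bab, bbb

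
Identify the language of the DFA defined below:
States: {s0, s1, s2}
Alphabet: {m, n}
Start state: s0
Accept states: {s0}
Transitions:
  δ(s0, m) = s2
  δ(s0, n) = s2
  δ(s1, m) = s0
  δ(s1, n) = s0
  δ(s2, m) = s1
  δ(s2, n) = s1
Testing a few strings:
  'nnnn' → reject
  'mmnn' → reject
  'nnm' → accept
  'm' → reject
State roles: s0=length ≡ 0 (mod 3); s1=length ≡ 2 (mod 3); s2=length ≡ 1 (mod 3)
All strings over {m,n} whose length is a multiple of 3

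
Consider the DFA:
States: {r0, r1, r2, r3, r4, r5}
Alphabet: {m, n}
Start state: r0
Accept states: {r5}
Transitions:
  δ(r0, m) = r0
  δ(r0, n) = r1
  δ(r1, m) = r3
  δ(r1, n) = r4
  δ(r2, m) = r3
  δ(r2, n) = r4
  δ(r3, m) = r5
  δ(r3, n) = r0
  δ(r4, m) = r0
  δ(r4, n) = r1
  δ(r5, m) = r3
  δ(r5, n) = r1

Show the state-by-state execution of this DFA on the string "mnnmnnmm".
read 'm': r0 → r0
  read 'n': r0 → r1
  read 'n': r1 → r4
  read 'm': r4 → r0
  read 'n': r0 → r1
  read 'n': r1 → r4
  read 'm': r4 → r0
  read 'm': r0 → r0
r0 -> r0 -> r1 -> r4 -> r0 -> r1 -> r4 -> r0 -> r0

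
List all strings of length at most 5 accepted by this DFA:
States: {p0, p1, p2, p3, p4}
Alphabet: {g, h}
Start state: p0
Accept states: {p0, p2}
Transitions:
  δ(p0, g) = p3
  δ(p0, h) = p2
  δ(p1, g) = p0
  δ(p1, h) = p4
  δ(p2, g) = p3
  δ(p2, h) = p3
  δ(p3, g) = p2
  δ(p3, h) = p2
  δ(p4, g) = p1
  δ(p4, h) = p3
ε, h, gg, gh, hgg, hgh, hhg, hhh, gggg, gggh, gghg, gghh, ghgg, ghgh, ghhg, ghhh, hgggg, hgggh, hgghg, hgghh, hghgg, hghgh, hghhg, hghhh, hhggg, hhggh, hhghg, hhghh, hhhgg, hhhgh, hhhhg, hhhhh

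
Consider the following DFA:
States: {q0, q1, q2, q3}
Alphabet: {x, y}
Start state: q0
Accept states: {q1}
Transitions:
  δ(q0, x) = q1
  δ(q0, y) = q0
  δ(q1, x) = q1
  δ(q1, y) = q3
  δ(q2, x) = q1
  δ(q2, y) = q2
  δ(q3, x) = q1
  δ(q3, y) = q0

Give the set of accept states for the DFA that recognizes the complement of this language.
Complement accept states = All states \ Original accept states
= {q0, q1, q2, q3} \ {q1}
{q0, q2, q3}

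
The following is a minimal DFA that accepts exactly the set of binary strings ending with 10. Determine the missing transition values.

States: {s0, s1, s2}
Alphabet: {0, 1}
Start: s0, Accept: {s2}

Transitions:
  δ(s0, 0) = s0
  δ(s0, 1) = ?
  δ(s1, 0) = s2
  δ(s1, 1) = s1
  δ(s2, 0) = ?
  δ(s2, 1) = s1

From the language and accept set, identify what each state tracks — s0: no suffix match; s1: one trailing 1; s2: suffix is 10.
Each missing δ(q, a) is the state matching the new tracked value after reading a.
δ(s0, 1) = s1; δ(s2, 0) = s0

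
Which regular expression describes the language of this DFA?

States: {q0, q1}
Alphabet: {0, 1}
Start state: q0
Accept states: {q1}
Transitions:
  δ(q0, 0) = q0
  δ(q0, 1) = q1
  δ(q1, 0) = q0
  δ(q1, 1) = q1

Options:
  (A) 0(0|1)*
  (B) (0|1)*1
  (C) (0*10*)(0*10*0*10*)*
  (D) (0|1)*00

Check each option against the DFA on short strings; one disagreement eliminates an option:
  (A) 0(0|1)*: on '0' the DFA goes q0 → q0 and rejects (q0 ∉ Accept), but the regex matches it → eliminate
  (B) (0|1)*1: agrees with the DFA on every string of length ≤ 6
  (C) (0*10*)(0*10*0*10*)*: on '10' the DFA goes q0 → q1 → q0 and rejects (q0 ∉ Accept), but the regex matches it → eliminate
  (D) (0|1)*00: on '1' the DFA goes q0 → q1 and accepts (q1 ∈ Accept), but the regex does not match it → eliminate
Only (B) is consistent with the DFA.
(B) (0|1)*1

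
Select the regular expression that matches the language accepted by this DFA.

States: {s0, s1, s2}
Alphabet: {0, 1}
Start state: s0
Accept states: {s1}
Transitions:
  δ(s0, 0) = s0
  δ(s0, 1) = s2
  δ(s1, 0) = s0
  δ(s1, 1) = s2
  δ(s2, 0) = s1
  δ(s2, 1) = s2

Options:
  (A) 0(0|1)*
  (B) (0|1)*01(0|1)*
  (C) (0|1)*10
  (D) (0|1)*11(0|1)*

Check each option against the DFA on short strings; one disagreement eliminates an option:
  (A) 0(0|1)*: on '0' the DFA goes s0 → s0 and rejects (s0 ∉ Accept), but the regex matches it → eliminate
  (B) (0|1)*01(0|1)*: on '01' the DFA goes s0 → s0 → s2 and rejects (s2 ∉ Accept), but the regex matches it → eliminate
  (C) (0|1)*10: agrees with the DFA on every string of length ≤ 6
  (D) (0|1)*11(0|1)*: on '10' the DFA goes s0 → s2 → s1 and accepts (s1 ∈ Accept), but the regex does not match it → eliminate
Only (C) is consistent with the DFA.
(C) (0|1)*10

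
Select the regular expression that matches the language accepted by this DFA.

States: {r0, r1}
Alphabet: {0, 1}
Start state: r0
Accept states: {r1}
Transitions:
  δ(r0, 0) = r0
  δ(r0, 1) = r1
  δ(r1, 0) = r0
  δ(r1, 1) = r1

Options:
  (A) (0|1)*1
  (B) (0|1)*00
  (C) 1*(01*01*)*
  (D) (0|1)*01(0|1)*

Check each option against the DFA on short strings; one disagreement eliminates an option:
  (A) (0|1)*1: agrees with the DFA on every string of length ≤ 6
  (B) (0|1)*00: on '1' the DFA goes r0 → r1 and accepts (r1 ∈ Accept), but the regex does not match it → eliminate
  (C) 1*(01*01*)*: on ε the DFA stays in r0 and rejects (r0 ∉ Accept), but the regex matches it → eliminate
  (D) (0|1)*01(0|1)*: on '1' the DFA goes r0 → r1 and accepts (r1 ∈ Accept), but the regex does not match it → eliminate
Only (A) is consistent with the DFA.
(A) (0|1)*1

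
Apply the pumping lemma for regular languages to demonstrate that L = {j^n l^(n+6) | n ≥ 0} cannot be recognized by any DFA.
Assume L is regular with pumping length p. Idea: pumping the j-block breaks the fixed offset of 6.
Choose s = j^p l^(p+6) ∈ L. By the pumping lemma, s = xyz with |xy| ≤ p, |y| > 0, so y = j^k with k ≥ 1. Then xy²z = j^(p+k) l^(p+6). For this to be in L we would need p+6 = (p+k)+6, i.e. k = 0, contradicting k ≥ 1. So xy²z ∉ L.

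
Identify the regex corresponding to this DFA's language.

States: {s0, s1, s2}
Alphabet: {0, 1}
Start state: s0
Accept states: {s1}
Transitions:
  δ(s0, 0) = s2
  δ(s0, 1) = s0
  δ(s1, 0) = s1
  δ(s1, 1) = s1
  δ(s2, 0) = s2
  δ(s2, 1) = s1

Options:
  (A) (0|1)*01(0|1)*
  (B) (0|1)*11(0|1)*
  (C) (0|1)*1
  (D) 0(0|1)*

Check each option against the DFA on short strings; one disagreement eliminates an option:
  (A) (0|1)*01(0|1)*: agrees with the DFA on every string of length ≤ 6
  (B) (0|1)*11(0|1)*: on '01' the DFA goes s0 → s2 → s1 and accepts (s1 ∈ Accept), but the regex does not match it → eliminate
  (C) (0|1)*1: on '1' the DFA goes s0 → s0 and rejects (s0 ∉ Accept), but the regex matches it → eliminate
  (D) 0(0|1)*: on '0' the DFA goes s0 → s2 and rejects (s2 ∉ Accept), but the regex matches it → eliminate
Only (A) is consistent with the DFA.
(A) (0|1)*01(0|1)*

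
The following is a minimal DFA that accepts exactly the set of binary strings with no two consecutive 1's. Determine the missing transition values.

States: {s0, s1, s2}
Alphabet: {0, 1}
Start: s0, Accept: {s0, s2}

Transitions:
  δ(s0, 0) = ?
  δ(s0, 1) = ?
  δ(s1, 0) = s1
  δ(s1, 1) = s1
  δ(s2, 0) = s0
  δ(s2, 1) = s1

From the language and accept set, identify what each state tracks — s0: last symbol not 1 (ok); s1: saw 11 (dead); s2: last symbol 1 (ok).
Each missing δ(q, a) is the state matching the new tracked value after reading a.
δ(s0, 0) = s0; δ(s0, 1) = s2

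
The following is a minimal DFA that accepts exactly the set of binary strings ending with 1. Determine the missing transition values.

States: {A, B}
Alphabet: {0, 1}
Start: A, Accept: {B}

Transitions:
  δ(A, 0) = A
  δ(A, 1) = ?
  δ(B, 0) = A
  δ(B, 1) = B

From the language and accept set, identify what each state tracks — A: last symbol not 1; B: last symbol is 1.
Each missing δ(q, a) is the state matching the new tracked value after reading a.
δ(A, 1) = B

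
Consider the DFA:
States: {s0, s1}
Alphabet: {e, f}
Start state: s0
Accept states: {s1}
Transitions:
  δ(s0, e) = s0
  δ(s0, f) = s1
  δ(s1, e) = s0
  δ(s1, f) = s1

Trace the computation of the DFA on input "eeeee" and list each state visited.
read 'e': s0 → s0
  read 'e': s0 → s0
  read 'e': s0 → s0
  read 'e': s0 → s0
  read 'e': s0 → s0
s0 -> s0 -> s0 -> s0 -> s0 -> s0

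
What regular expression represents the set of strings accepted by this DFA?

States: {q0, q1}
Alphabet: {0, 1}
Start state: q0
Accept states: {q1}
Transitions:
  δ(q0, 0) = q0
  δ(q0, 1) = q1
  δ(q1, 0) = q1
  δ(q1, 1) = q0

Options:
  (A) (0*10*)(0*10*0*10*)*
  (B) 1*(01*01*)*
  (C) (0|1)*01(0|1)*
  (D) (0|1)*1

Check each option against the DFA on short strings; one disagreement eliminates an option:
  (A) (0*10*)(0*10*0*10*)*: agrees with the DFA on every string of length ≤ 6
  (B) 1*(01*01*)*: on ε the DFA stays in q0 and rejects (q0 ∉ Accept), but the regex matches it → eliminate
  (C) (0|1)*01(0|1)*: on '1' the DFA goes q0 → q1 and accepts (q1 ∈ Accept), but the regex does not match it → eliminate
  (D) (0|1)*1: on '10' the DFA goes q0 → q1 → q1 and accepts (q1 ∈ Accept), but the regex does not match it → eliminate
Only (A) is consistent with the DFA.
(A) (0*10*)(0*10*0*10*)*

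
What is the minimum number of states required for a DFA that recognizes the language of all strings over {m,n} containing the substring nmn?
By Myhill–Nerode, count the distinguishable equivalence classes: 4 classes — one per longest suffix of the input that is a prefix of 'nmn' (lengths 0 through 2), plus an absorbing 'already seen nmn' class.
4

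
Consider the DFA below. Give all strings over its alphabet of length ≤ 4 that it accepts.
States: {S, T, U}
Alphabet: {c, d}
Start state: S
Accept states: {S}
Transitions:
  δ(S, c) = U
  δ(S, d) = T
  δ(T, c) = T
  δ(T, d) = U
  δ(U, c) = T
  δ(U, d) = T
ε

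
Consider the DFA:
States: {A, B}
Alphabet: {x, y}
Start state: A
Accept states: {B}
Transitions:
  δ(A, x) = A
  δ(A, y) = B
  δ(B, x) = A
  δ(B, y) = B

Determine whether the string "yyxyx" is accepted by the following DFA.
Processing string "yyxyx":
  A --y--> B
  B --y--> B
  B --x--> A
  A --y--> B
  B --x--> A
Final state: A
Accept states: {B}
No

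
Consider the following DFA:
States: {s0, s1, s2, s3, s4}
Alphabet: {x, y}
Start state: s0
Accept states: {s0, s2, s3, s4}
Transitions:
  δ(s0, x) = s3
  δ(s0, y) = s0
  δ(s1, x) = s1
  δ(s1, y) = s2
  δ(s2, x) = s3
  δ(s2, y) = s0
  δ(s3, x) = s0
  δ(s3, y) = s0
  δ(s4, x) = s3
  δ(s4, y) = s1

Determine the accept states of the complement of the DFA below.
Complement accept states = All states \ Original accept states
= {s0, s1, s2, s3, s4} \ {s0, s2, s3, s4}
{s1}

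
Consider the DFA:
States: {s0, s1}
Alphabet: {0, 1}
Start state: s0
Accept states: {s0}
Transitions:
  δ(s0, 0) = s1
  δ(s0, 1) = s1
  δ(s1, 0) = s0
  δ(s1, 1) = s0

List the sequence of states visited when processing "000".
read '0': s0 → s1
  read '0': s1 → s0
  read '0': s0 → s1
s0 -> s1 -> s0 -> s1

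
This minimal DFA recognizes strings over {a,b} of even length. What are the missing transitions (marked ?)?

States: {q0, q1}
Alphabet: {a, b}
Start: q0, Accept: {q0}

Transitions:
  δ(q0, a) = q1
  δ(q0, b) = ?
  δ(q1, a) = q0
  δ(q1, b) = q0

From the language and accept set, identify what each state tracks — q0: even length so far; q1: odd length so far.
Each missing δ(q, a) is the state matching the new tracked value after reading a.
δ(q0, b) = q1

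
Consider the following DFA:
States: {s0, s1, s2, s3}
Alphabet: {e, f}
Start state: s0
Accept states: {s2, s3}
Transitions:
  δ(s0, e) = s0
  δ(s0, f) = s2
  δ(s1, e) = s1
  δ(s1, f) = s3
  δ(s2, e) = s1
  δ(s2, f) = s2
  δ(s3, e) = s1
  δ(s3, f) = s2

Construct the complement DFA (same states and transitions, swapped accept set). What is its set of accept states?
Complement accept states = All states \ Original accept states
= {s0, s1, s2, s3} \ {s2, s3}
{s0, s1}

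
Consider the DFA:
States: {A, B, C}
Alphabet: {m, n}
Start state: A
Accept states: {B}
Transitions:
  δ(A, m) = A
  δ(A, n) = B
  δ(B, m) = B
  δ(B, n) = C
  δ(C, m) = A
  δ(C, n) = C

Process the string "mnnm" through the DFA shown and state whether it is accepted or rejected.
Processing string "mnnm":
  A --m--> A
  A --n--> B
  B --n--> C
  C --m--> A
Final state: A
Accept states: {B}
No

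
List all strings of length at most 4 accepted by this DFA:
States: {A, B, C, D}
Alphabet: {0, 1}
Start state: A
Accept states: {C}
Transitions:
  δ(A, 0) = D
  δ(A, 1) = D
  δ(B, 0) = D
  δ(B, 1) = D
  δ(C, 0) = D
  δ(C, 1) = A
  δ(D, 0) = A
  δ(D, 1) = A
None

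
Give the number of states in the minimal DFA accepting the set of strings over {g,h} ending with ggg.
By Myhill–Nerode, count the distinguishable equivalence classes: 4 classes — one per longest suffix of the input that is a prefix of 'ggg' (lengths 0 through 3); only the length-3 class is accepting.
4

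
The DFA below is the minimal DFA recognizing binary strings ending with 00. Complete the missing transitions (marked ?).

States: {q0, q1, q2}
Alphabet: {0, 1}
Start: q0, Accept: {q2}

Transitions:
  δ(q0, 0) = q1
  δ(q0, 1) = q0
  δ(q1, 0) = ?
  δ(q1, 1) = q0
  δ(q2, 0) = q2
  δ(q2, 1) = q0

From the language and accept set, identify what each state tracks — q0: last symbol not 0; q1: one trailing 0; q2: two trailing 0's.
Each missing δ(q, a) is the state matching the new tracked value after reading a.
δ(q1, 0) = q2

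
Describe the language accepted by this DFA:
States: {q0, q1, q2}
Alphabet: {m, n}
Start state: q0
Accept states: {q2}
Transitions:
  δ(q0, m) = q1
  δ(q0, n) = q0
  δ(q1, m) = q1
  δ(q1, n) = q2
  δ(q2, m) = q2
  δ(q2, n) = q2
Testing a few strings:
  'mm' → reject
  'm' → reject
  'nn' → reject
  'mnnn' → accept
State roles: q0=no m seen yet; q1=seen a m, waiting for n; q2=substring mn seen
All strings over {m,n} containing the substring mn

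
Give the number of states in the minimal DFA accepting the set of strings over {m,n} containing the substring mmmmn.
By Myhill–Nerode, count the distinguishable equivalence classes: 6 classes — one per longest suffix of the input that is a prefix of 'mmmmn' (lengths 0 through 4), plus an absorbing 'already seen mmmmn' class.
6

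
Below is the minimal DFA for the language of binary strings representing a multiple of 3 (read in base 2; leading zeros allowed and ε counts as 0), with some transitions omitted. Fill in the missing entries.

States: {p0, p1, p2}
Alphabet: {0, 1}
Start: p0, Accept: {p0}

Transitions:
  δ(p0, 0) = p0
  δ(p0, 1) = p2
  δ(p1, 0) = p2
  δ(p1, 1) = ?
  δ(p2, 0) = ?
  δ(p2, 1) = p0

From the language and accept set, identify what each state tracks — p0: value ≡ 0 (mod 3); p1: value ≡ 2 (mod 3); p2: value ≡ 1 (mod 3).
Each missing δ(q, a) is the state matching the new tracked value after reading a.
δ(p1, 1) = p1; δ(p2, 0) = p1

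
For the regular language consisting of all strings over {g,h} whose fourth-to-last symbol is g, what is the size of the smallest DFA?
By Myhill–Nerode, count the distinguishable equivalence classes: 2^4 = 16 classes — the DFA must remember the last 4 symbols read; every pair of distinct length-4 suffixes is distinguishable by some continuation.
16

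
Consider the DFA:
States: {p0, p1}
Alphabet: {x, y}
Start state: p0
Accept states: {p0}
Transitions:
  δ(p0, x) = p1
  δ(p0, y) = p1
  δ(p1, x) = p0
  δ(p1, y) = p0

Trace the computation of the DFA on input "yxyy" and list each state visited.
read 'y': p0 → p1
  read 'x': p1 → p0
  read 'y': p0 → p1
  read 'y': p1 → p0
p0 -> p1 -> p0 -> p1 -> p0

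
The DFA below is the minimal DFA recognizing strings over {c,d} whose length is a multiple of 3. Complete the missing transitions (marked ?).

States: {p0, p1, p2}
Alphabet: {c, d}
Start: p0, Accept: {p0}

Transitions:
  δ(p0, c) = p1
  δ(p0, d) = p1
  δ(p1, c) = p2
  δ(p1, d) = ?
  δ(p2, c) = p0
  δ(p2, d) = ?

From the language and accept set, identify what each state tracks — p0: length ≡ 0 (mod 3); p1: length ≡ 1 (mod 3); p2: length ≡ 2 (mod 3).
Each missing δ(q, a) is the state matching the new tracked value after reading a.
δ(p1, d) = p2; δ(p2, d) = p0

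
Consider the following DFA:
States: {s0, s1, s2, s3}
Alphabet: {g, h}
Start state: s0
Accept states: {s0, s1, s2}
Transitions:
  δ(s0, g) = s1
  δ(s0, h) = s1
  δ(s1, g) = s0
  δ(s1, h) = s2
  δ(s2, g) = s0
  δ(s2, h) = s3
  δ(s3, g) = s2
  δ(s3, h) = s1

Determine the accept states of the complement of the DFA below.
Complement accept states = All states \ Original accept states
= {s0, s1, s2, s3} \ {s0, s1, s2}
{s3}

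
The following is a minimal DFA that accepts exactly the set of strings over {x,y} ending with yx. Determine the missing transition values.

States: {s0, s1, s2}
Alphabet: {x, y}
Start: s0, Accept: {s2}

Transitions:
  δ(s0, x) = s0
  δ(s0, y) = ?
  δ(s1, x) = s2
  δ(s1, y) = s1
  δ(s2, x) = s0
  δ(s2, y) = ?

From the language and accept set, identify what each state tracks — s0: no suffix match; s1: one trailing y; s2: suffix is yx.
Each missing δ(q, a) is the state matching the new tracked value after reading a.
δ(s0, y) = s1; δ(s2, y) = s1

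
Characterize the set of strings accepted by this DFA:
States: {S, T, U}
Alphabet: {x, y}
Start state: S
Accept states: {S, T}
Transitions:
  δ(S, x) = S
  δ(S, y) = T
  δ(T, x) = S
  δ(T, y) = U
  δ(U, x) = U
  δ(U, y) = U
Testing a few strings:
  'xxy' → accept
  'y' → accept
  'xy' → accept
  'yyy' → reject
State roles: S=last symbol not y (ok); T=last symbol y (ok); U=saw yy (dead)
All strings over {x,y} with no two consecutive y's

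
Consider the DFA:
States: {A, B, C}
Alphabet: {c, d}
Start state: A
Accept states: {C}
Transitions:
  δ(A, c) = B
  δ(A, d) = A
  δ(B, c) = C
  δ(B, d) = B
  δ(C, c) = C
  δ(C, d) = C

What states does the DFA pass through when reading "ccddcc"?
read 'c': A → B
  read 'c': B → C
  read 'd': C → C
  read 'd': C → C
  read 'c': C → C
  read 'c': C → C
A -> B -> C -> C -> C -> C -> C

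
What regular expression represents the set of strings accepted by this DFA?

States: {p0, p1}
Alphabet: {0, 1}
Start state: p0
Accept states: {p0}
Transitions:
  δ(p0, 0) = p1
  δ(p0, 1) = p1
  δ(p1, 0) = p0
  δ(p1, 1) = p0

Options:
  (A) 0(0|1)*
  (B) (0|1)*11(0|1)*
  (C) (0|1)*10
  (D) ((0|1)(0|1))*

Check each option against the DFA on short strings; one disagreement eliminates an option:
  (A) 0(0|1)*: on ε the DFA stays in p0 and accepts (p0 ∈ Accept), but the regex does not match it → eliminate
  (B) (0|1)*11(0|1)*: on ε the DFA stays in p0 and accepts (p0 ∈ Accept), but the regex does not match it → eliminate
  (C) (0|1)*10: on ε the DFA stays in p0 and accepts (p0 ∈ Accept), but the regex does not match it → eliminate
  (D) ((0|1)(0|1))*: agrees with the DFA on every string of length ≤ 6
Only (D) is consistent with the DFA.
(D) ((0|1)(0|1))*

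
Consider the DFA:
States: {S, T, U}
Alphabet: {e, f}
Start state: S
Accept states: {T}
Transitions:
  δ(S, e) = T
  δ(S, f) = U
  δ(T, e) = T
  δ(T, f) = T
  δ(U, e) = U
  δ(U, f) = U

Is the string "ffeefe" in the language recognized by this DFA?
Processing string "ffeefe":
  S --f--> U
  U --f--> U
  U --e--> U
  U --e--> U
  U --f--> U
  U --e--> U
Final state: U
Accept states: {T}
No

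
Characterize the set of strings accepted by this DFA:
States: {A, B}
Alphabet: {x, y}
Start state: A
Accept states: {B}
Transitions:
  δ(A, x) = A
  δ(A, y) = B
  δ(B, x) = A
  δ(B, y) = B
Testing a few strings:
  'yxx' → reject
  'xy' → accept
  'x' → reject
  'y' → accept
State roles: A=last symbol not y; B=last symbol is y
All strings over {x,y} ending with y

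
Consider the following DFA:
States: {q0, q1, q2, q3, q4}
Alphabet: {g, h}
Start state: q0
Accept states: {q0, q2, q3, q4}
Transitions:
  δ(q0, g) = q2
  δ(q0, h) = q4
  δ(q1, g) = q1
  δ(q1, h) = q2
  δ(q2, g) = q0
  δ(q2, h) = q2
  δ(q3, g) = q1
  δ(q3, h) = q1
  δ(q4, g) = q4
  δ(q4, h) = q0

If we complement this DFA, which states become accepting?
Complement accept states = All states \ Original accept states
= {q0, q1, q2, q3, q4} \ {q0, q2, q3, q4}
{q1}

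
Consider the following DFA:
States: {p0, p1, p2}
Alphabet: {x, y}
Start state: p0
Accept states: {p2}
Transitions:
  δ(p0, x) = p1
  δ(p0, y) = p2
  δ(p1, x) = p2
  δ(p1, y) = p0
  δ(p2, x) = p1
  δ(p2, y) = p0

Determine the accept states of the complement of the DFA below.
Complement accept states = All states \ Original accept states
= {p0, p1, p2} \ {p2}
{p0, p1}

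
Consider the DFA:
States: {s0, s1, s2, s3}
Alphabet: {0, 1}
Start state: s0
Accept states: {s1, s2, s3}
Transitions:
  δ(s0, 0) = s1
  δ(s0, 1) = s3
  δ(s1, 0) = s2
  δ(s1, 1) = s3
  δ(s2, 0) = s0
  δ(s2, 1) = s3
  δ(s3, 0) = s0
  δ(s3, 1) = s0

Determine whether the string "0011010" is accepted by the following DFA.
Processing string "0011010":
  s0 --0--> s1
  s1 --0--> s2
  s2 --1--> s3
  s3 --1--> s0
  s0 --0--> s1
  s1 --1--> s3
  s3 --0--> s0
Final state: s0
Accept states: {s1, s2, s3}
No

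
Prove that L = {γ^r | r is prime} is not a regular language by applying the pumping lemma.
Assume L is regular with pumping length p. Idea: pumping by a suitable count produces a composite length.
Let q be a prime with q ≥ p and choose s = γ^q ∈ L. By the pumping lemma, s = xyz with |xy| ≤ p, |y| = k ≥ 1. Take i = q+1: |xy^(q+1)z| = q + q·k = q(1+k). Since q ≥ 2 and 1+k ≥ 2, q(1+k) is composite, so xy^(q+1)z ∉ L.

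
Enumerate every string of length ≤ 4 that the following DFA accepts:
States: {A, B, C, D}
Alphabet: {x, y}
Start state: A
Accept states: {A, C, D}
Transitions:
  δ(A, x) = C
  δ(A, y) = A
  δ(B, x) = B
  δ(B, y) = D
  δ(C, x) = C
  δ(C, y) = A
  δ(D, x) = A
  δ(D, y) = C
ε, x, y, xx, xy, yx, yy, xxx, xxy, xyx, xyy, yxx, yxy, yyx, yyy, xxxx, xxxy, xxyx, xxyy, xyxx, xyxy, xyyx, xyyy, yxxx, yxxy, yxyx, yxyy, yyxx, yyxy, yyyx, yyyy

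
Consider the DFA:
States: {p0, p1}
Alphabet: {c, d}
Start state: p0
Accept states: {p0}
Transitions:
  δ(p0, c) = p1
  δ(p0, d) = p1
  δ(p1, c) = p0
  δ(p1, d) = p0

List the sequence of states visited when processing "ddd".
read 'd': p0 → p1
  read 'd': p1 → p0
  read 'd': p0 → p1
p0 -> p1 -> p0 -> p1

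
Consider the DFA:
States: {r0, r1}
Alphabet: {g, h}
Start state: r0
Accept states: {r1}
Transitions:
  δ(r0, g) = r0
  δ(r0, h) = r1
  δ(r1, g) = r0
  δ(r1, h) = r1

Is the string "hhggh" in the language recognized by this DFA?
Processing string "hhggh":
  r0 --h--> r1
  r1 --h--> r1
  r1 --g--> r0
  r0 --g--> r0
  r0 --h--> r1
Final state: r1
Accept states: {r1}
Yes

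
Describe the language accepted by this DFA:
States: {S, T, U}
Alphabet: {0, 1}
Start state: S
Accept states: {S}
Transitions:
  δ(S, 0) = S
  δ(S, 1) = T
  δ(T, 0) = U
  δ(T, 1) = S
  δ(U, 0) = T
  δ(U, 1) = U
Testing a few strings:
  '1100' → accept
  '1110' → reject
  '0' → accept
  '1' → reject
State roles: S=value ≡ 0 (mod 3); T=value ≡ 1 (mod 3); U=value ≡ 2 (mod 3)
All binary strings representing a multiple of 3 (read in base 2; leading zeros allowed and ε counts as 0)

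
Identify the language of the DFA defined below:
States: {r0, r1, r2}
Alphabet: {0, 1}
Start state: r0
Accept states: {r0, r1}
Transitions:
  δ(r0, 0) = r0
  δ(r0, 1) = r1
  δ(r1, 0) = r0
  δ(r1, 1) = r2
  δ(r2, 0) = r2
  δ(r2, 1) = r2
Testing a few strings:
  '11' → reject
  '1110' → reject
  '011' → reject
  '10' → accept
State roles: r0=last symbol not 1 (ok); r1=last symbol 1 (ok); r2=saw 11 (dead)
All binary strings with no two consecutive 1's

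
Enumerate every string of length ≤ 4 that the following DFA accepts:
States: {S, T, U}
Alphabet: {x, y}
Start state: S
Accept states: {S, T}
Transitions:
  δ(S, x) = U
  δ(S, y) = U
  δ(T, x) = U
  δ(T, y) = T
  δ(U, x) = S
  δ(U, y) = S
ε, xx, xy, yx, yy, xxxx, xxxy, xxyx, xxyy, xyxx, xyxy, xyyx, xyyy, yxxx, yxxy, yxyx, yxyy, yyxx, yyxy, yyyx, yyyy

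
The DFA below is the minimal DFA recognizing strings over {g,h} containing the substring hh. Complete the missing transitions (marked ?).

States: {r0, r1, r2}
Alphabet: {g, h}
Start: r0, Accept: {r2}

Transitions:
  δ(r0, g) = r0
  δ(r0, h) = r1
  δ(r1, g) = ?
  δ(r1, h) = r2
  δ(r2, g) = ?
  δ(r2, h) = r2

From the language and accept set, identify what each state tracks — r0: no progress toward hh; r1: one trailing h; r2: substring hh seen.
Each missing δ(q, a) is the state matching the new tracked value after reading a.
δ(r1, g) = r0; δ(r2, g) = r2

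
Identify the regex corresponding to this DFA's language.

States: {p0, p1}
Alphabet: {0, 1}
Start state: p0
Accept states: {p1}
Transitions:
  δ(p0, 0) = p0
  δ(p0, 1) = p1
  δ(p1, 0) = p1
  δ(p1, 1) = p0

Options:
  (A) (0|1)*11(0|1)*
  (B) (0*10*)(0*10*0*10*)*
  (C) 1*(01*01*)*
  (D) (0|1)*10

Check each option against the DFA on short strings; one disagreement eliminates an option:
  (A) (0|1)*11(0|1)*: on '1' the DFA goes p0 → p1 and accepts (p1 ∈ Accept), but the regex does not match it → eliminate
  (B) (0*10*)(0*10*0*10*)*: agrees with the DFA on every string of length ≤ 6
  (C) 1*(01*01*)*: on ε the DFA stays in p0 and rejects (p0 ∉ Accept), but the regex matches it → eliminate
  (D) (0|1)*10: on '1' the DFA goes p0 → p1 and accepts (p1 ∈ Accept), but the regex does not match it → eliminate
Only (B) is consistent with the DFA.
(B) (0*10*)(0*10*0*10*)*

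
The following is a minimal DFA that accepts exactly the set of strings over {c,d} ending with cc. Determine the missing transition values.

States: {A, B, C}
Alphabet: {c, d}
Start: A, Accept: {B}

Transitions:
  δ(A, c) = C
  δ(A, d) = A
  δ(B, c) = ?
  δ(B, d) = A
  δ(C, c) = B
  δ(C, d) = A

From the language and accept set, identify what each state tracks — A: last symbol not c; B: two trailing c's; C: one trailing c.
Each missing δ(q, a) is the state matching the new tracked value after reading a.
δ(B, c) = B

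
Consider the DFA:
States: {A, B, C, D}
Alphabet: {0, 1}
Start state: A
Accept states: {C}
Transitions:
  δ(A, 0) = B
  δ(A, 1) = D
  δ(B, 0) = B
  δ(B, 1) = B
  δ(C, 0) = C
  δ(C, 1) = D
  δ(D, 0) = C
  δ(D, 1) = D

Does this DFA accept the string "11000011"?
Processing string "11000011":
  A --1--> D
  D --1--> D
  D --0--> C
  C --0--> C
  C --0--> C
  C --0--> C
  C --1--> D
  D --1--> D
Final state: D
Accept states: {C}
No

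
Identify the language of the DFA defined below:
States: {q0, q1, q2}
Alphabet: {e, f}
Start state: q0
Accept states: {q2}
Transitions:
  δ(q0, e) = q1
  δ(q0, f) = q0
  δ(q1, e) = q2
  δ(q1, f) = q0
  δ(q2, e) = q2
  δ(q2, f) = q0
Testing a few strings:
  'eee' → accept
  'ef' → reject
  'eff' → reject
  'efef' → reject
State roles: q0=last symbol not e; q1=one trailing e; q2=two trailing e's
All strings over {e,f} ending with ee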